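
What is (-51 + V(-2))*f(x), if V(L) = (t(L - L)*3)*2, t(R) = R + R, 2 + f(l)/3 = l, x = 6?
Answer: -612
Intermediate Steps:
f(l) = -6 + 3*l
t(R) = 2*R
V(L) = 0 (V(L) = ((2*(L - L))*3)*2 = ((2*0)*3)*2 = (0*3)*2 = 0*2 = 0)
(-51 + V(-2))*f(x) = (-51 + 0)*(-6 + 3*6) = -51*(-6 + 18) = -51*12 = -612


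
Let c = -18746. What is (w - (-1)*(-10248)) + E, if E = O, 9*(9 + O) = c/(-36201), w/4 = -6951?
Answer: -12400597603/325809 ≈ -38061.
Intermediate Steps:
w = -27804 (w = 4*(-6951) = -27804)
O = -2913535/325809 (O = -9 + (-18746/(-36201))/9 = -9 + (-18746*(-1/36201))/9 = -9 + (⅑)*(18746/36201) = -9 + 18746/325809 = -2913535/325809 ≈ -8.9425)
E = -2913535/325809 ≈ -8.9425
(w - (-1)*(-10248)) + E = (-27804 - (-1)*(-10248)) - 2913535/325809 = (-27804 - 1*10248) - 2913535/325809 = (-27804 - 10248) - 2913535/325809 = -38052 - 2913535/325809 = -12400597603/325809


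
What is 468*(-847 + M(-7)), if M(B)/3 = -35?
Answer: -445536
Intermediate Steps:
M(B) = -105 (M(B) = 3*(-35) = -105)
468*(-847 + M(-7)) = 468*(-847 - 105) = 468*(-952) = -445536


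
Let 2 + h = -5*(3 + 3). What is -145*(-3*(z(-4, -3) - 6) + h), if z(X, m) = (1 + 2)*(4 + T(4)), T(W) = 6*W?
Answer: 38570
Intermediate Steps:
z(X, m) = 84 (z(X, m) = (1 + 2)*(4 + 6*4) = 3*(4 + 24) = 3*28 = 84)
h = -32 (h = -2 - 5*(3 + 3) = -2 - 5*6 = -2 - 30 = -32)
-145*(-3*(z(-4, -3) - 6) + h) = -145*(-3*(84 - 6) - 32) = -145*(-3*78 - 32) = -145*(-234 - 32) = -145*(-266) = 38570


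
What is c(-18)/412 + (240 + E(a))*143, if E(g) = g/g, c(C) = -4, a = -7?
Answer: 3549688/103 ≈ 34463.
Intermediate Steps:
E(g) = 1
c(-18)/412 + (240 + E(a))*143 = -4/412 + (240 + 1)*143 = -4*1/412 + 241*143 = -1/103 + 34463 = 3549688/103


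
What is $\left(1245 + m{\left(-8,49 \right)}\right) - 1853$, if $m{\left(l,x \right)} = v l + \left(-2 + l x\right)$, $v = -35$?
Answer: $-722$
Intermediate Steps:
$m{\left(l,x \right)} = -2 - 35 l + l x$ ($m{\left(l,x \right)} = - 35 l + \left(-2 + l x\right) = -2 - 35 l + l x$)
$\left(1245 + m{\left(-8,49 \right)}\right) - 1853 = \left(1245 - 114\right) - 1853 = 1131 - 1853 = -722$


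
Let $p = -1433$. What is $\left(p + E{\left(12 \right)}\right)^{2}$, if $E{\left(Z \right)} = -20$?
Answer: $2111209$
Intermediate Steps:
$\left(p + E{\left(12 \right)}\right)^{2} = \left(-1433 - 20\right)^{2} = \left(-1453\right)^{2} = 2111209$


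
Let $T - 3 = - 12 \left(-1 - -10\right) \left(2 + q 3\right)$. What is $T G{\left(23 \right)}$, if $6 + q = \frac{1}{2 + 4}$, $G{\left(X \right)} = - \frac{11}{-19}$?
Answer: $\frac{18447}{19} \approx 970.89$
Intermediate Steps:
$G{\left(X \right)} = \frac{11}{19}$ ($G{\left(X \right)} = \left(-11\right) \left(- \frac{1}{19}\right) = \frac{11}{19}$)
$q = - \frac{35}{6}$ ($q = -6 + \frac{1}{2 + 4} = -6 + \frac{1}{6} = - \frac{35}{6} \approx -5.8333$)
$T = 1677$ ($T = 3 + - 12 \left(-1 - -10\right) \left(2 - \frac{35}{2}\right) = 3 + - 12 \left(-1 + 10\right) \left(2 - \frac{35}{2}\right) = 3 + \left(-12\right) 9 \left(- \frac{31}{2}\right) = 3 - -1674 = 3 + 1674 = 1677$)
$T G{\left(23 \right)} = 1677 \cdot \frac{11}{19} = \frac{18447}{19}$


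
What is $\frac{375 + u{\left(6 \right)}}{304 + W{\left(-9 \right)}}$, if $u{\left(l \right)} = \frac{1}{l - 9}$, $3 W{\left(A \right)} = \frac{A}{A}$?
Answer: $\frac{1124}{913} \approx 1.2311$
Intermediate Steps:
$W{\left(A \right)} = \frac{1}{3}$ ($W{\left(A \right)} = \frac{A \frac{1}{A}}{3} = \frac{1}{3} \cdot 1 = \frac{1}{3}$)
$u{\left(l \right)} = \frac{1}{-9 + l}$
$\frac{375 + u{\left(6 \right)}}{304 + W{\left(-9 \right)}} = \frac{375 + \frac{1}{-9 + 6}}{304 + \frac{1}{3}} = \frac{375 + \frac{1}{-3}}{\frac{913}{3}} = \left(375 - \frac{1}{3}\right) \frac{3}{913} = \frac{1124}{3} \cdot \frac{3}{913} = \frac{1124}{913}$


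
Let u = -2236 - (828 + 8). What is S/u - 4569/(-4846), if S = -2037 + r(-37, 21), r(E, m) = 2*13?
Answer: 11890637/7443456 ≈ 1.5975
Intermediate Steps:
r(E, m) = 26
u = -3072 (u = -2236 - 1*836 = -2236 - 836 = -3072)
S = -2011 (S = -2037 + 26 = -2011)
S/u - 4569/(-4846) = -2011/(-3072) - 4569/(-4846) = -2011*(-1/3072) - 4569*(-1/4846) = 2011/3072 + 4569/4846 = 11890637/7443456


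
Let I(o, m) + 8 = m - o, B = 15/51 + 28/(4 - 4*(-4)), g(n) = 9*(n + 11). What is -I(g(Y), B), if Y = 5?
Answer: 12776/85 ≈ 150.31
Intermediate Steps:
g(n) = 99 + 9*n (g(n) = 9*(11 + n) = 99 + 9*n)
B = 144/85 (B = 15*(1/51) + 28/(4 + 16) = 5/17 + 28/20 = 5/17 + 28*(1/20) = 5/17 + 7/5 = 144/85 ≈ 1.6941)
I(o, m) = -8 + m - o (I(o, m) = -8 + (m - o) = -8 + m - o)
-I(g(Y), B) = -(-8 + 144/85 - (99 + 9*5)) = -(-8 + 144/85 - (99 + 45)) = -(-8 + 144/85 - 1*144) = -(-8 + 144/85 - 144) = -1*(-12776/85) = 12776/85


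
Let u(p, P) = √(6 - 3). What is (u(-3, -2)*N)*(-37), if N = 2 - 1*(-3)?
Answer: -185*√3 ≈ -320.43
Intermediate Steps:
u(p, P) = √3
N = 5 (N = 2 + 3 = 5)
(u(-3, -2)*N)*(-37) = (√3*5)*(-37) = (5*√3)*(-37) = -185*√3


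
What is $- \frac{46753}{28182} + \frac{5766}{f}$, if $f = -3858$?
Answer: $- \frac{8163583}{2588718} \approx -3.1535$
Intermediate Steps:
$- \frac{46753}{28182} + \frac{5766}{f} = - \frac{46753}{28182} + \frac{5766}{-3858} = \left(-46753\right) \frac{1}{28182} + 5766 \left(- \frac{1}{3858}\right) = - \frac{6679}{4026} - \frac{961}{643} = - \frac{8163583}{2588718}$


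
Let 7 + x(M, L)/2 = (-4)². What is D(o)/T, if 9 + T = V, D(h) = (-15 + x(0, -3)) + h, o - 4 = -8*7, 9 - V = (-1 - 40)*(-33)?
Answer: 49/1353 ≈ 0.036216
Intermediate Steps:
x(M, L) = 18 (x(M, L) = -14 + 2*(-4)² = -14 + 2*16 = -14 + 32 = 18)
V = -1344 (V = 9 - (-1 - 40)*(-33) = 9 - (-41)*(-33) = 9 - 1*1353 = 9 - 1353 = -1344)
o = -52 (o = 4 - 8*7 = 4 - 56 = -52)
D(h) = 3 + h (D(h) = (-15 + 18) + h = 3 + h)
T = -1353 (T = -9 - 1344 = -1353)
D(o)/T = (3 - 52)/(-1353) = -49*(-1/1353) = 49/1353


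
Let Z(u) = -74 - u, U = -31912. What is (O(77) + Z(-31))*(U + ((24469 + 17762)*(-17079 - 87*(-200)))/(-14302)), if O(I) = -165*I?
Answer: 2995535079050/7151 ≈ 4.1890e+8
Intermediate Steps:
(O(77) + Z(-31))*(U + ((24469 + 17762)*(-17079 - 87*(-200)))/(-14302)) = (-165*77 + (-74 - 1*(-31)))*(-31912 + ((24469 + 17762)*(-17079 - 87*(-200)))/(-14302)) = (-12705 + (-74 + 31))*(-31912 + (42231*(-17079 + 17400))*(-1/14302)) = (-12705 - 43)*(-31912 + (42231*321)*(-1/14302)) = -12748*(-31912 + 13556151*(-1/14302)) = -12748*(-31912 - 13556151/14302) = -12748*(-469961575/14302) = 2995535079050/7151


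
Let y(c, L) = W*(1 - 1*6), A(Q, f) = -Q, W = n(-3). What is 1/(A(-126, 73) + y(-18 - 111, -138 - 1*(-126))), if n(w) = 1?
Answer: 1/121 ≈ 0.0082645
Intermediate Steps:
W = 1
y(c, L) = -5 (y(c, L) = 1*(1 - 1*6) = 1*(1 - 6) = 1*(-5) = -5)
1/(A(-126, 73) + y(-18 - 111, -138 - 1*(-126))) = 1/(-1*(-126) - 5) = 1/(126 - 5) = 1/121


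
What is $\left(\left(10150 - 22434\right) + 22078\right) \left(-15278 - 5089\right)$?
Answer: $-199474398$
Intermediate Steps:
$\left(\left(10150 - 22434\right) + 22078\right) \left(-15278 - 5089\right) = \left(\left(10150 - 22434\right) + 22078\right) \left(-20367\right) = \left(-12284 + 22078\right) \left(-20367\right) = 9794 \left(-20367\right) = -199474398$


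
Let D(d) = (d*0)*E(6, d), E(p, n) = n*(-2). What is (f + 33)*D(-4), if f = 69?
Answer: 0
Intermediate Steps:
E(p, n) = -2*n
D(d) = 0 (D(d) = (d*0)*(-2*d) = 0*(-2*d) = 0)
(f + 33)*D(-4) = (69 + 33)*0 = 102*0 = 0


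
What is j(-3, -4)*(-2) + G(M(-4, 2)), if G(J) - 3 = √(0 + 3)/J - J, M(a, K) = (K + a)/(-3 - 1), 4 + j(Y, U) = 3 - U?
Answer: -7/2 + 2*√3 ≈ -0.035898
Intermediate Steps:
j(Y, U) = -1 - U (j(Y, U) = -4 + (3 - U) = -1 - U)
M(a, K) = -K/4 - a/4 (M(a, K) = (K + a)/(-4) = (K + a)*(-¼) = -K/4 - a/4)
G(J) = 3 - J + √3/J (G(J) = 3 + (√(0 + 3)/J - J) = 3 + (√3/J - J) = 3 + (-J + √3/J) = 3 - J + √3/J)
j(-3, -4)*(-2) + G(M(-4, 2)) = (-1 - 1*(-4))*(-2) + (3 - (-¼*2 - ¼*(-4)) + √3/(-¼*2 - ¼*(-4))) = (-1 + 4)*(-2) + (3 - (-½ + 1) + √3/(-½ + 1)) = 3*(-2) + (3 - 1*½ + √3/(½)) = -6 + (3 - ½ + √3*2) = -6 + (3 - ½ + 2*√3) = -6 + (5/2 + 2*√3) = -7/2 + 2*√3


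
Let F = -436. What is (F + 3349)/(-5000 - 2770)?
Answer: -971/2590 ≈ -0.37490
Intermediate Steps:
(F + 3349)/(-5000 - 2770) = (-436 + 3349)/(-5000 - 2770) = 2913/(-7770) = 2913*(-1/7770) = -971/2590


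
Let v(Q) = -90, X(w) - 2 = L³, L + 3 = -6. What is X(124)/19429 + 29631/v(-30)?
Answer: -191922043/582870 ≈ -329.27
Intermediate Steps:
L = -9 (L = -3 - 6 = -9)
X(w) = -727 (X(w) = 2 + (-9)³ = 2 - 729 = -727)
X(124)/19429 + 29631/v(-30) = -727/19429 + 29631/(-90) = -727*1/19429 + 29631*(-1/90) = -727/19429 - 9877/30 = -191922043/582870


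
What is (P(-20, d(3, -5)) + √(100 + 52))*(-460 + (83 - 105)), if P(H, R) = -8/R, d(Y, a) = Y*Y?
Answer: 3856/9 - 964*√38 ≈ -5514.0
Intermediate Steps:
d(Y, a) = Y²
(P(-20, d(3, -5)) + √(100 + 52))*(-460 + (83 - 105)) = (-8/(3²) + √(100 + 52))*(-460 + (83 - 105)) = (-8/9 + √152)*(-460 - 22) = (-8*⅑ + 2*√38)*(-482) = (-8/9 + 2*√38)*(-482) = 3856/9 - 964*√38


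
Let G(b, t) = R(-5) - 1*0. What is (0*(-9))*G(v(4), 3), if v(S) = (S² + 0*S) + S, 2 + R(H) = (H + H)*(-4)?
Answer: 0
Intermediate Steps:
R(H) = -2 - 8*H (R(H) = -2 + (H + H)*(-4) = -2 + (2*H)*(-4) = -2 - 8*H)
v(S) = S + S² (v(S) = (S² + 0) + S = S² + S = S + S²)
G(b, t) = 38 (G(b, t) = (-2 - 8*(-5)) - 1*0 = (-2 + 40) + 0 = 38 + 0 = 38)
(0*(-9))*G(v(4), 3) = (0*(-9))*38 = 0*38 = 0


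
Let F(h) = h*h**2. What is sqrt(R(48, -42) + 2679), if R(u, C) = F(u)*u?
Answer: sqrt(5311095) ≈ 2304.6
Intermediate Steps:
F(h) = h**3
R(u, C) = u**4 (R(u, C) = u**3*u = u**4)
sqrt(R(48, -42) + 2679) = sqrt(48**4 + 2679) = sqrt(5308416 + 2679) = sqrt(5311095)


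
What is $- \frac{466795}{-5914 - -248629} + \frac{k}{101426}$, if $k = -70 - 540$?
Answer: $- \frac{4749320582}{2461761159} \approx -1.9292$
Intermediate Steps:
$k = -610$ ($k = -70 - 540 = -610$)
$- \frac{466795}{-5914 - -248629} + \frac{k}{101426} = - \frac{466795}{-5914 - -248629} - \frac{610}{101426} = - \frac{466795}{-5914 + 248629} - \frac{305}{50713} = - \frac{466795}{242715} - \frac{305}{50713} = \left(-466795\right) \frac{1}{242715} - \frac{305}{50713} = - \frac{93359}{48543} - \frac{305}{50713} = - \frac{4749320582}{2461761159}$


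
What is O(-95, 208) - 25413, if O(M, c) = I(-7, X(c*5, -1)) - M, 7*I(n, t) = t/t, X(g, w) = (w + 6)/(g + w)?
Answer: -177225/7 ≈ -25318.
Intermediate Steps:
X(g, w) = (6 + w)/(g + w)
I(n, t) = 1/7 (I(n, t) = (t/t)/7 = (1/7)*1 = 1/7)
O(M, c) = 1/7 - M
O(-95, 208) - 25413 = (1/7 - 1*(-95)) - 25413 = (1/7 + 95) - 25413 = 666/7 - 25413 = -177225/7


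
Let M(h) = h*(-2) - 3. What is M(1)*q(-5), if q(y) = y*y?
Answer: -125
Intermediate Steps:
M(h) = -3 - 2*h (M(h) = -2*h - 3 = -3 - 2*h)
q(y) = y²
M(1)*q(-5) = (-3 - 2*1)*(-5)² = (-3 - 2)*25 = -5*25 = -125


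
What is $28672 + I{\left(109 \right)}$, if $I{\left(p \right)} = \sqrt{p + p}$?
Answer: $28672 + \sqrt{218} \approx 28687.0$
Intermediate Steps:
$I{\left(p \right)} = \sqrt{2} \sqrt{p}$ ($I{\left(p \right)} = \sqrt{2 p} = \sqrt{2} \sqrt{p}$)
$28672 + I{\left(109 \right)} = 28672 + \sqrt{2} \sqrt{109} = 28672 + \sqrt{218}$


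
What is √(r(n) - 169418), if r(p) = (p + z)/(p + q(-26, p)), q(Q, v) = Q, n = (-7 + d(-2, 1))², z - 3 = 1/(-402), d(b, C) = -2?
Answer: I*√82819598489430/22110 ≈ 411.6*I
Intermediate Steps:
z = 1205/402 (z = 3 + 1/(-402) = 3 - 1/402 = 1205/402 ≈ 2.9975)
n = 81 (n = (-7 - 2)² = (-9)² = 81)
r(p) = (1205/402 + p)/(-26 + p) (r(p) = (p + 1205/402)/(p - 26) = (1205/402 + p)/(-26 + p))
√(r(n) - 169418) = √((1205/402 + 81)/(-26 + 81) - 169418) = √((33767/402)/55 - 169418) = √((1/55)*(33767/402) - 169418) = √(33767/22110 - 169418) = √(-3745798213/22110) = I*√82819598489430/22110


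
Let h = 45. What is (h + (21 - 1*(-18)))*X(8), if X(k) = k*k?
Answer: 5376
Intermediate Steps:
X(k) = k²
(h + (21 - 1*(-18)))*X(8) = (45 + (21 - 1*(-18)))*8² = (45 + (21 + 18))*64 = (45 + 39)*64 = 84*64 = 5376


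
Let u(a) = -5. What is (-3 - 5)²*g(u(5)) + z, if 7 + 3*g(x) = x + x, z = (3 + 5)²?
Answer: -896/3 ≈ -298.67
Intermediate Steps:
z = 64 (z = 8² = 64)
g(x) = -7/3 + 2*x/3 (g(x) = -7/3 + (x + x)/3 = -7/3 + (2*x)/3 = -7/3 + 2*x/3)
(-3 - 5)²*g(u(5)) + z = (-3 - 5)²*(-7/3 + (⅔)*(-5)) + 64 = (-8)²*(-7/3 - 10/3) + 64 = 64*(-17/3) + 64 = -1088/3 + 64 = -896/3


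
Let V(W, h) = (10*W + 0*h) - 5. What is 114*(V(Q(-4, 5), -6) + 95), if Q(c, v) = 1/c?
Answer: 9975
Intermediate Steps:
Q(c, v) = 1/c
V(W, h) = -5 + 10*W (V(W, h) = (10*W + 0) - 5 = 10*W - 5 = -5 + 10*W)
114*(V(Q(-4, 5), -6) + 95) = 114*((-5 + 10/(-4)) + 95) = 114*((-5 + 10*(-¼)) + 95) = 114*((-5 - 5/2) + 95) = 114*(-15/2 + 95) = 114*(175/2) = 9975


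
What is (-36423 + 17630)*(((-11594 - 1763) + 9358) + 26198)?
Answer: -417185807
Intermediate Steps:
(-36423 + 17630)*(((-11594 - 1763) + 9358) + 26198) = -18793*((-13357 + 9358) + 26198) = -18793*(-3999 + 26198) = -18793*22199 = -417185807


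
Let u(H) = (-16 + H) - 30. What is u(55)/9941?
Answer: 9/9941 ≈ 0.00090534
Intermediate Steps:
u(H) = -46 + H
u(55)/9941 = (-46 + 55)/9941 = 9*(1/9941) = 9/9941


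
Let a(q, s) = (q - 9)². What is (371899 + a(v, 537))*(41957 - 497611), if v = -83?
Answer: -173313922402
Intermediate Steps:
a(q, s) = (-9 + q)²
(371899 + a(v, 537))*(41957 - 497611) = (371899 + (-9 - 83)²)*(41957 - 497611) = (371899 + (-92)²)*(-455654) = (371899 + 8464)*(-455654) = 380363*(-455654) = -173313922402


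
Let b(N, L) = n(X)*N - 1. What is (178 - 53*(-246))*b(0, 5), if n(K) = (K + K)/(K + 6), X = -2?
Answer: -13216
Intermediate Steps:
n(K) = 2*K/(6 + K) (n(K) = (2*K)/(6 + K) = 2*K/(6 + K))
b(N, L) = -1 - N (b(N, L) = (2*(-2)/(6 - 2))*N - 1 = (2*(-2)/4)*N - 1 = (2*(-2)*(¼))*N - 1 = -N - 1 = -1 - N)
(178 - 53*(-246))*b(0, 5) = (178 - 53*(-246))*(-1 - 1*0) = (178 + 13038)*(-1 + 0) = 13216*(-1) = -13216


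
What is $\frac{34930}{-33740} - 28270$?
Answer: $- \frac{13626639}{482} \approx -28271.0$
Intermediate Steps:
$\frac{34930}{-33740} - 28270 = 34930 \left(- \frac{1}{33740}\right) - 28270 = - \frac{499}{482} - 28270 = - \frac{13626639}{482}$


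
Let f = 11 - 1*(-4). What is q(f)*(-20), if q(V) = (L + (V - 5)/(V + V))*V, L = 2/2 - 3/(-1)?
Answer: -1300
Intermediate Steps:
f = 15 (f = 11 + 4 = 15)
L = 4 (L = 2*(½) - 3*(-1) = 1 + 3 = 4)
q(V) = V*(4 + (-5 + V)/(2*V)) (q(V) = (4 + (V - 5)/(V + V))*V = (4 + (-5 + V)/((2*V)))*V = (4 + (-5 + V)*(1/(2*V)))*V = (4 + (-5 + V)/(2*V))*V = V*(4 + (-5 + V)/(2*V)))
q(f)*(-20) = (-5/2 + (9/2)*15)*(-20) = (-5/2 + 135/2)*(-20) = 65*(-20) = -1300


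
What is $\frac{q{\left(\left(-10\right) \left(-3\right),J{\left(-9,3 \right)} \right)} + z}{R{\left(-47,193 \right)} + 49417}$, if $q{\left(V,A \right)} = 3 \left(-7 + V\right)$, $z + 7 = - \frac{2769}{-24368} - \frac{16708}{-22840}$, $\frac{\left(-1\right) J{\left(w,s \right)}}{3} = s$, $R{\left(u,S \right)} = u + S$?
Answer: $\frac{485797527}{383125514480} \approx 0.001268$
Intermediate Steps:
$R{\left(u,S \right)} = S + u$
$J{\left(w,s \right)} = - 3 s$
$z = - \frac{428196417}{69570640}$ ($z = -7 - \left(- \frac{4177}{5710} - \frac{2769}{24368}\right) = -7 - - \frac{58798063}{69570640} = -7 + \left(\frac{2769}{24368} + \frac{4177}{5710}\right) = -7 + \frac{58798063}{69570640} = - \frac{428196417}{69570640} \approx -6.1548$)
$q{\left(V,A \right)} = -21 + 3 V$
$\frac{q{\left(\left(-10\right) \left(-3\right),J{\left(-9,3 \right)} \right)} + z}{R{\left(-47,193 \right)} + 49417} = \frac{\left(-21 + 3 \left(\left(-10\right) \left(-3\right)\right)\right) - \frac{428196417}{69570640}}{\left(193 - 47\right) + 49417} = \frac{\left(-21 + 3 \cdot 30\right) - \frac{428196417}{69570640}}{146 + 49417} = \frac{\left(-21 + 90\right) - \frac{428196417}{69570640}}{49563} = \left(69 - \frac{428196417}{69570640}\right) \frac{1}{49563} = \frac{4372177743}{69570640} \cdot \frac{1}{49563} = \frac{485797527}{383125514480}$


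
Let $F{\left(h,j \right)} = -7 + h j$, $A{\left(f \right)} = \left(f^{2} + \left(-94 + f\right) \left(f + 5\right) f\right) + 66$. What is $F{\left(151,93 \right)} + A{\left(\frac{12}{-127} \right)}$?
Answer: $\frac{28975653554}{2048383} \approx 14146.0$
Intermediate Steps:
$A{\left(f \right)} = 66 + f^{2} + f \left(-94 + f\right) \left(5 + f\right)$ ($A{\left(f \right)} = \left(f^{2} + \left(-94 + f\right) \left(5 + f\right) f\right) + 66 = \left(f^{2} + f \left(-94 + f\right) \left(5 + f\right)\right) + 66 = 66 + f^{2} + f \left(-94 + f\right) \left(5 + f\right)$)
$F{\left(151,93 \right)} + A{\left(\frac{12}{-127} \right)} = \left(-7 + 151 \cdot 93\right) + \left(66 + \left(\frac{12}{-127}\right)^{3} - 470 \frac{12}{-127} - 88 \left(\frac{12}{-127}\right)^{2}\right) = \left(-7 + 14043\right) + \left(66 + \left(12 \left(- \frac{1}{127}\right)\right)^{3} - 470 \cdot 12 \left(- \frac{1}{127}\right) - 88 \left(12 \left(- \frac{1}{127}\right)\right)^{2}\right) = 14036 + \left(66 + \left(- \frac{12}{127}\right)^{3} - - \frac{5640}{127} - 88 \left(- \frac{12}{127}\right)^{2}\right) = 14036 + \left(66 - \frac{1728}{2048383} + \frac{5640}{127} - \frac{12672}{16129}\right) = 14036 + \frac{224549766}{2048383} = \frac{28975653554}{2048383}$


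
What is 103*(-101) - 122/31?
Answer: -322615/31 ≈ -10407.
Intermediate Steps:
103*(-101) - 122/31 = -10403 - 122/31 = -322615/31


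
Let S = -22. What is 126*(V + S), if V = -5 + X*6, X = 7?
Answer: 1890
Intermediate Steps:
V = 37 (V = -5 + 7*6 = -5 + 42 = 37)
126*(V + S) = 126*(37 - 22) = 126*15 = 1890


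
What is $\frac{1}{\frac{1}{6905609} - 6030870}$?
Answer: $- \frac{6905609}{41646830149829} \approx -1.6581 \cdot 10^{-7}$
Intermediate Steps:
$\frac{1}{\frac{1}{6905609} - 6030870} = \frac{1}{- \frac{41646830149829}{6905609}} = - \frac{6905609}{41646830149829}$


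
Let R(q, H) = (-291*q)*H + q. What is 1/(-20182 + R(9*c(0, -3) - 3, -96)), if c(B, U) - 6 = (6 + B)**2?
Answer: 1/10456193 ≈ 9.5637e-8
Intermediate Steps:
c(B, U) = 6 + (6 + B)**2
R(q, H) = q - 291*H*q (R(q, H) = -291*H*q + q = q - 291*H*q)
1/(-20182 + R(9*c(0, -3) - 3, -96)) = 1/(-20182 + (9*(6 + (6 + 0)**2) - 3)*(1 - 291*(-96))) = 1/(-20182 + (9*(6 + 6**2) - 3)*(1 + 27936)) = 1/(-20182 + (9*(6 + 36) - 3)*27937) = 1/(-20182 + (9*42 - 3)*27937) = 1/(-20182 + (378 - 3)*27937) = 1/(-20182 + 375*27937) = 1/(-20182 + 10476375) = 1/10456193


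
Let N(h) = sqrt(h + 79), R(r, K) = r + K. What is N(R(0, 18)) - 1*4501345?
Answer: -4501345 + sqrt(97) ≈ -4.5013e+6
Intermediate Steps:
R(r, K) = K + r
N(h) = sqrt(79 + h)
N(R(0, 18)) - 1*4501345 = sqrt(79 + (18 + 0)) - 1*4501345 = sqrt(79 + 18) - 4501345 = sqrt(97) - 4501345 = -4501345 + sqrt(97)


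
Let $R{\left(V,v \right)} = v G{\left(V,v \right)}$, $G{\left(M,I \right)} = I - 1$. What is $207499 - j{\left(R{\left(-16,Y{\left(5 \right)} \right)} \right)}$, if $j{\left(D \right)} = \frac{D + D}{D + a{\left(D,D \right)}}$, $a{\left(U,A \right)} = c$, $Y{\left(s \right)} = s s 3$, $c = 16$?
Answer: $\frac{577464167}{2783} \approx 2.075 \cdot 10^{5}$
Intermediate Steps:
$G{\left(M,I \right)} = -1 + I$
$Y{\left(s \right)} = 3 s^{2}$ ($Y{\left(s \right)} = s^{2} \cdot 3 = 3 s^{2}$)
$a{\left(U,A \right)} = 16$
$R{\left(V,v \right)} = v \left(-1 + v\right)$
$j{\left(D \right)} = \frac{2 D}{16 + D}$ ($j{\left(D \right)} = \frac{D + D}{D + 16} = \frac{2 D}{16 + D}$)
$207499 - j{\left(R{\left(-16,Y{\left(5 \right)} \right)} \right)} = 207499 - \frac{2 \cdot 3 \cdot 5^{2} \left(-1 + 3 \cdot 5^{2}\right)}{16 + 3 \cdot 5^{2} \left(-1 + 3 \cdot 5^{2}\right)} = 207499 - \frac{2 \cdot 3 \cdot 25 \left(-1 + 3 \cdot 25\right)}{16 + 3 \cdot 25 \left(-1 + 3 \cdot 25\right)} = 207499 - \frac{2 \cdot 75 \left(-1 + 75\right)}{16 + 75 \left(-1 + 75\right)} = 207499 - \frac{2 \cdot 75 \cdot 74}{16 + 75 \cdot 74} = 207499 - 2 \cdot 5550 \frac{1}{16 + 5550} = 207499 - 2 \cdot 5550 \cdot \frac{1}{5566} = 207499 - \frac{5550}{2783} = \frac{577464167}{2783}$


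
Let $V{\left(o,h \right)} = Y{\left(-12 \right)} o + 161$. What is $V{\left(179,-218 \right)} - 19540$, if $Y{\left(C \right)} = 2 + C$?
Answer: $-21169$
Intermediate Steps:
$V{\left(o,h \right)} = 161 - 10 o$ ($V{\left(o,h \right)} = \left(2 - 12\right) o + 161 = - 10 o + 161 = 161 - 10 o$)
$V{\left(179,-218 \right)} - 19540 = \left(161 - 1790\right) - 19540 = -1629 - 19540 = -21169$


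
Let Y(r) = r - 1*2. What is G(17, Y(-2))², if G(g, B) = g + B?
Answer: 169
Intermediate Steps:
Y(r) = -2 + r (Y(r) = r - 2 = -2 + r)
G(g, B) = B + g
G(17, Y(-2))² = ((-2 - 2) + 17)² = (-4 + 17)² = 13² = 169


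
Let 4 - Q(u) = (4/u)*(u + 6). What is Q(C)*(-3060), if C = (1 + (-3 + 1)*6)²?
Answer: 73440/121 ≈ 606.94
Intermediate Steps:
C = 121 (C = (1 - 2*6)² = (1 - 12)² = (-11)² = 121)
Q(u) = 4 - 4*(6 + u)/u (Q(u) = 4 - 4/u*(u + 6) = 4 - 4/u*(6 + u) = 4 - 4*(6 + u)/u)
Q(C)*(-3060) = -24/121*(-3060) = 73440/121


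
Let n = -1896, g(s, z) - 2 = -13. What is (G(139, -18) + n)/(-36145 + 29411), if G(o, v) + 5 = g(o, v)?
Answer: 956/3367 ≈ 0.28393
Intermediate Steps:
g(s, z) = -11 (g(s, z) = 2 - 13 = -11)
G(o, v) = -16 (G(o, v) = -5 - 11 = -16)
(G(139, -18) + n)/(-36145 + 29411) = (-16 - 1896)/(-36145 + 29411) = -1912/(-6734) = -1912*(-1/6734) = 956/3367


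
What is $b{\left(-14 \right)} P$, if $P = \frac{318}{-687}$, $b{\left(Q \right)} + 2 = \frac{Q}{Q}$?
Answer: $\frac{106}{229} \approx 0.46288$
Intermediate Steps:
$b{\left(Q \right)} = -1$ ($b{\left(Q \right)} = -2 + \frac{Q}{Q} = -2 + 1 = -1$)
$P = - \frac{106}{229}$ ($P = 318 \left(- \frac{1}{687}\right) = - \frac{106}{229} \approx -0.46288$)
$b{\left(-14 \right)} P = \left(-1\right) \left(- \frac{106}{229}\right) = \frac{106}{229}$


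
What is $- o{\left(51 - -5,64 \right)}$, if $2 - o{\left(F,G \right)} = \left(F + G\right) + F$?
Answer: $174$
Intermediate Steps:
$o{\left(F,G \right)} = 2 - G - 2 F$ ($o{\left(F,G \right)} = 2 - \left(\left(F + G\right) + F\right) = 2 - \left(G + 2 F\right) = 2 - G - 2 F$)
$- o{\left(51 - -5,64 \right)} = - (2 - 64 - 2 \left(51 - -5\right)) = - (2 - 64 - 2 \left(51 + 5\right)) = - (2 - 64 - 112) = \left(-1\right) \left(-174\right) = 174$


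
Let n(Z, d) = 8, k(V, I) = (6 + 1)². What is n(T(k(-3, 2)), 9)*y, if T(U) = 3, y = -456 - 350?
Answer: -6448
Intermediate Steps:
y = -806
k(V, I) = 49 (k(V, I) = 7² = 49)
n(T(k(-3, 2)), 9)*y = 8*(-806) = -6448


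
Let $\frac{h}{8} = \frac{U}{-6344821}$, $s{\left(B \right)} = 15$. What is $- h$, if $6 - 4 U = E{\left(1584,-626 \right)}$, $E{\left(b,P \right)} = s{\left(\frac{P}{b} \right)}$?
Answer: $- \frac{18}{6344821} \approx -2.837 \cdot 10^{-6}$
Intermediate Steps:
$E{\left(b,P \right)} = 15$
$U = - \frac{9}{4}$ ($U = \frac{3}{2} - \frac{15}{4} = - \frac{9}{4} \approx -2.25$)
$h = \frac{18}{6344821}$ ($h = 8 \left(- \frac{9}{4 \left(-6344821\right)}\right) = 8 \left(\left(- \frac{9}{4}\right) \left(- \frac{1}{6344821}\right)\right) = 8 \cdot \frac{9}{25379284} = \frac{18}{6344821} \approx 2.837 \cdot 10^{-6}$)
$- h = \left(-1\right) \frac{18}{6344821} = - \frac{18}{6344821}$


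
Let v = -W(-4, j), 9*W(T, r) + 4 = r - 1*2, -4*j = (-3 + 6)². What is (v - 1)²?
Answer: 1/144 ≈ 0.0069444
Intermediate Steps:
j = -9/4 (j = -(-3 + 6)²/4 = -¼*3² = -¼*9 = -9/4 ≈ -2.2500)
W(T, r) = -⅔ + r/9 (W(T, r) = -4/9 + (r - 1*2)/9 = -4/9 + (r - 2)/9 = -4/9 + (-2 + r)/9 = -4/9 + (-2/9 + r/9) = -⅔ + r/9)
v = 11/12 (v = -(-⅔ + (⅑)*(-9/4)) = -(-⅔ - ¼) = -1*(-11/12) = 11/12 ≈ 0.91667)
(v - 1)² = (11/12 - 1)² = (-1/12)² = 1/144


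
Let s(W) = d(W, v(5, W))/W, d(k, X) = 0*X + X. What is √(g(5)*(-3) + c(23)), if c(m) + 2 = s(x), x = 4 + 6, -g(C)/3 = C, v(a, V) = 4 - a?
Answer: √4290/10 ≈ 6.5498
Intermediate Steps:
d(k, X) = X (d(k, X) = 0 + X = X)
g(C) = -3*C
x = 10
s(W) = -1/W (s(W) = (4 - 1*5)/W = (4 - 5)/W = -1/W)
c(m) = -21/10 (c(m) = -2 - 1/10 = -2 - 1*⅒ = -2 - ⅒ = -21/10)
√(g(5)*(-3) + c(23)) = √(-3*5*(-3) - 21/10) = √(-15*(-3) - 21/10) = √(45 - 21/10) = √(429/10) = √4290/10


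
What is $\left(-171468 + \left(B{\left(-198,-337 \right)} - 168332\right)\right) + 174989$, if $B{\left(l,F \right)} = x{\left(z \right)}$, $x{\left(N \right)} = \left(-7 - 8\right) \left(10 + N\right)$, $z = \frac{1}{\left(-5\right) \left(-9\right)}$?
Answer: $- \frac{494884}{3} \approx -1.6496 \cdot 10^{5}$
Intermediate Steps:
$z = \frac{1}{45}$ ($z = \left(- \frac{1}{5}\right) \left(- \frac{1}{9}\right) = \frac{1}{45} \approx 0.022222$)
$x{\left(N \right)} = -150 - 15 N$ ($x{\left(N \right)} = - 15 \left(10 + N\right) = -150 - 15 N$)
$B{\left(l,F \right)} = - \frac{451}{3}$ ($B{\left(l,F \right)} = -150 - \frac{1}{3} = - \frac{451}{3}$)
$\left(-171468 + \left(B{\left(-198,-337 \right)} - 168332\right)\right) + 174989 = \left(-171468 - \frac{505447}{3}\right) + 174989 = - \frac{1019851}{3} + 174989 = - \frac{494884}{3}$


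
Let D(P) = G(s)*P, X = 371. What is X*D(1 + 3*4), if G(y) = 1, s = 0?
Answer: 4823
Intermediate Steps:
D(P) = P (D(P) = 1*P = P)
X*D(1 + 3*4) = 371*(1 + 3*4) = 371*(1 + 12) = 371*13 = 4823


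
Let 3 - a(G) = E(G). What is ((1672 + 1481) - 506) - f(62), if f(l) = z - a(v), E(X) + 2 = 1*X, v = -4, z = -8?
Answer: 2664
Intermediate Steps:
E(X) = -2 + X (E(X) = -2 + 1*X = -2 + X)
a(G) = 5 - G (a(G) = 3 - (-2 + G) = 3 + (2 - G) = 5 - G)
f(l) = -17 (f(l) = -8 - (5 - 1*(-4)) = -8 - (5 + 4) = -8 - 1*9 = -8 - 9 = -17)
((1672 + 1481) - 506) - f(62) = ((1672 + 1481) - 506) - 1*(-17) = (3153 - 506) + 17 = 2647 + 17 = 2664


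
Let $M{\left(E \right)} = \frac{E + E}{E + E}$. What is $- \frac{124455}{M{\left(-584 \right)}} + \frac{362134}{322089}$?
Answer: $- \frac{40085224361}{322089} \approx -1.2445 \cdot 10^{5}$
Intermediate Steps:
$M{\left(E \right)} = 1$ ($M{\left(E \right)} = \frac{2 E}{2 E} = 2 E \frac{1}{2 E} = 1$)
$- \frac{124455}{M{\left(-584 \right)}} + \frac{362134}{322089} = - \frac{124455}{1} + \frac{362134}{322089} = \left(-124455\right) 1 + 362134 \cdot \frac{1}{322089} = -124455 + \frac{362134}{322089} = - \frac{40085224361}{322089}$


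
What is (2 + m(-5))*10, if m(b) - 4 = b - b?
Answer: 60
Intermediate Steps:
m(b) = 4 (m(b) = 4 + (b - b) = 4 + 0 = 4)
(2 + m(-5))*10 = (2 + 4)*10 = 6*10 = 60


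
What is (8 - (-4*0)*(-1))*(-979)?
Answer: -7832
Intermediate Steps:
(8 - (-4*0)*(-1))*(-979) = (8 - 0*(-1))*(-979) = (8 - 1*0)*(-979) = (8 + 0)*(-979) = 8*(-979) = -7832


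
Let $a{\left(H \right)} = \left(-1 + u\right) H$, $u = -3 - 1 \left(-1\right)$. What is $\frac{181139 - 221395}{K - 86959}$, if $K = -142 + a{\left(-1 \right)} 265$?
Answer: $\frac{20128}{43153} \approx 0.46643$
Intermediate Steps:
$u = -2$ ($u = -3 - -1 = -3 + 1 = -2$)
$a{\left(H \right)} = - 3 H$ ($a{\left(H \right)} = \left(-1 - 2\right) H = - 3 H$)
$K = 653$ ($K = -142 + \left(-3\right) \left(-1\right) 265 = -142 + 3 \cdot 265 = -142 + 795 = 653$)
$\frac{181139 - 221395}{K - 86959} = \frac{181139 - 221395}{653 - 86959} = - \frac{40256}{-86306} = \left(-40256\right) \left(- \frac{1}{86306}\right) = \frac{20128}{43153}$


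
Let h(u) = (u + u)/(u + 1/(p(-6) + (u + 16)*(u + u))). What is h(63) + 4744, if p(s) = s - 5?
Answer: 1486470929/313205 ≈ 4746.0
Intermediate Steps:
p(s) = -5 + s
h(u) = 2*u/(u + 1/(-11 + 2*u*(16 + u))) (h(u) = (u + u)/(u + 1/((-5 - 6) + (u + 16)*(u + u))) = (2*u)/(u + 1/(-11 + (16 + u)*(2*u))) = (2*u)/(u + 1/(-11 + 2*u*(16 + u))) = 2*u/(u + 1/(-11 + 2*u*(16 + u))))
h(63) + 4744 = 2*63*(-11 + 2*63² + 32*63)/(1 - 11*63 + 2*63³ + 32*63²) + 4744 = 2*63*(-11 + 2*3969 + 2016)/(1 - 693 + 2*250047 + 32*3969) + 4744 = 2*63*(-11 + 7938 + 2016)/(1 - 693 + 500094 + 127008) + 4744 = 2*63*9943/626410 + 4744 = 2*63*(1/626410)*9943 + 4744 = 626409/313205 + 4744 = 1486470929/313205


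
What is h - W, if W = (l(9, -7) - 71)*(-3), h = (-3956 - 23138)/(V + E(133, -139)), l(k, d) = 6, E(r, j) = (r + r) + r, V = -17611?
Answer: -1664623/8606 ≈ -193.43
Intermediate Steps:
E(r, j) = 3*r (E(r, j) = 2*r + r = 3*r)
h = 13547/8606 (h = (-3956 - 23138)/(-17611 + 3*133) = -27094/(-17611 + 399) = -27094/(-17212) = -27094*(-1/17212) = 13547/8606 ≈ 1.5741)
W = 195 (W = (6 - 71)*(-3) = -65*(-3) = 195)
h - W = 13547/8606 - 1*195 = 13547/8606 - 195 = -1664623/8606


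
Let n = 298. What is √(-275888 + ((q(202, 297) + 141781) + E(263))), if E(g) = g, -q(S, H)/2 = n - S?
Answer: 2*I*√33509 ≈ 366.11*I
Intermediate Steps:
q(S, H) = -596 + 2*S (q(S, H) = -2*(298 - S) = -596 + 2*S)
√(-275888 + ((q(202, 297) + 141781) + E(263))) = √(-275888 + (((-596 + 2*202) + 141781) + 263)) = √(-275888 + (((-596 + 404) + 141781) + 263)) = √(-275888 + ((-192 + 141781) + 263)) = √(-275888 + (141589 + 263)) = √(-275888 + 141852) = √(-134036) = 2*I*√33509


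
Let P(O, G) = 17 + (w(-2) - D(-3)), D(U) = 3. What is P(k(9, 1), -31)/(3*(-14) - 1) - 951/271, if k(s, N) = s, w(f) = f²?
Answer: -45771/11653 ≈ -3.9278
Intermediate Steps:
P(O, G) = 18 (P(O, G) = 17 + ((-2)² - 1*3) = 17 + (4 - 3) = 17 + 1 = 18)
P(k(9, 1), -31)/(3*(-14) - 1) - 951/271 = 18/(3*(-14) - 1) - 951/271 = 18/(-42 - 1) - 951*1/271 = 18/(-43) - 951/271 = 18*(-1/43) - 951/271 = -18/43 - 951/271 = -45771/11653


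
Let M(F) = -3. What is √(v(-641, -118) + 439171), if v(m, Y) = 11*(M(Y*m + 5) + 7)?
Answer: √439215 ≈ 662.73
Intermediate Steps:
v(m, Y) = 44 (v(m, Y) = 11*(-3 + 7) = 11*4 = 44)
√(v(-641, -118) + 439171) = √(44 + 439171) = √439215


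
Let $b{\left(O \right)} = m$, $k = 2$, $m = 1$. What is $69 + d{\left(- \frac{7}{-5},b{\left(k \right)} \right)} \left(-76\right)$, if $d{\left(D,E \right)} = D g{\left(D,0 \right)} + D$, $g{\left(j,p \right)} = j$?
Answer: $- \frac{4659}{25} \approx -186.36$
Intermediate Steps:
$b{\left(O \right)} = 1$
$d{\left(D,E \right)} = D + D^{2}$ ($d{\left(D,E \right)} = D D + D = D^{2} + D = D + D^{2}$)
$69 + d{\left(- \frac{7}{-5},b{\left(k \right)} \right)} \left(-76\right) = 69 + - \frac{7}{-5} \left(1 - \frac{7}{-5}\right) \left(-76\right) = 69 + \left(-7\right) \left(- \frac{1}{5}\right) \left(1 - - \frac{7}{5}\right) \left(-76\right) = 69 + \frac{7 \left(1 + \frac{7}{5}\right)}{5} \left(-76\right) = 69 + \frac{7}{5} \cdot \frac{12}{5} \left(-76\right) = 69 + \frac{84}{25} \left(-76\right) = 69 - \frac{6384}{25} = - \frac{4659}{25}$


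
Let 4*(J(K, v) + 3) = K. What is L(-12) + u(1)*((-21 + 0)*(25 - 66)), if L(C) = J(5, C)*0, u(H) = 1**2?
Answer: 861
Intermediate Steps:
J(K, v) = -3 + K/4
u(H) = 1
L(C) = 0 (L(C) = (-3 + (1/4)*5)*0 = (-3 + 5/4)*0 = -7/4*0 = 0)
L(-12) + u(1)*((-21 + 0)*(25 - 66)) = 0 + 1*((-21 + 0)*(25 - 66)) = 0 + 1*(-21*(-41)) = 0 + 1*861 = 0 + 861 = 861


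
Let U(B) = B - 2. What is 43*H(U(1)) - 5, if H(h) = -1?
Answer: -48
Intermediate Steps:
U(B) = -2 + B
43*H(U(1)) - 5 = 43*(-1) - 5 = -43 - 5 = -48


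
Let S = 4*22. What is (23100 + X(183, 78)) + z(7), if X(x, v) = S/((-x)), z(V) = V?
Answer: 4228493/183 ≈ 23107.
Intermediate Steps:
S = 88
X(x, v) = -88/x (X(x, v) = 88/((-x)) = 88*(-1/x) = -88/x)
(23100 + X(183, 78)) + z(7) = (23100 - 88/183) + 7 = 4227212/183 + 7 = 4228493/183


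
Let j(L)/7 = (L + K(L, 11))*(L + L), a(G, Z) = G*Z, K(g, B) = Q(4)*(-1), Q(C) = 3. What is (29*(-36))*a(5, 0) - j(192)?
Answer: -508032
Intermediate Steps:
K(g, B) = -3 (K(g, B) = 3*(-1) = -3)
j(L) = 14*L*(-3 + L) (j(L) = 7*((L - 3)*(L + L)) = 7*((-3 + L)*(2*L)) = 7*(2*L*(-3 + L)) = 14*L*(-3 + L))
(29*(-36))*a(5, 0) - j(192) = (29*(-36))*(5*0) - 14*192*(-3 + 192) = -1044*0 - 14*192*189 = 0 - 1*508032 = 0 - 508032 = -508032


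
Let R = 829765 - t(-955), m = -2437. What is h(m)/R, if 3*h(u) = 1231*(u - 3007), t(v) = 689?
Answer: -1675391/621807 ≈ -2.6944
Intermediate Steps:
h(u) = -3701617/3 + 1231*u/3 (h(u) = (1231*(u - 3007))/3 = (1231*(-3007 + u))/3 = (-3701617 + 1231*u)/3 = -3701617/3 + 1231*u/3)
R = 829076 (R = 829765 - 1*689 = 829765 - 689 = 829076)
h(m)/R = (-3701617/3 + (1231/3)*(-2437))/829076 = (-3701617/3 - 2999947/3)*(1/829076) = -6701564/3*1/829076 = -1675391/621807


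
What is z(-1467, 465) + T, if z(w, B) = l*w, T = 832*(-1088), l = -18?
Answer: -878810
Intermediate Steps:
T = -905216
z(w, B) = -18*w
z(-1467, 465) + T = -18*(-1467) - 905216 = 26406 - 905216 = -878810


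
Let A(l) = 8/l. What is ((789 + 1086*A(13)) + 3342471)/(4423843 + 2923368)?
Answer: 43471068/95513743 ≈ 0.45513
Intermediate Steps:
((789 + 1086*A(13)) + 3342471)/(4423843 + 2923368) = ((789 + 1086*(8/13)) + 3342471)/(4423843 + 2923368) = ((789 + 1086*(8*(1/13))) + 3342471)/7347211 = ((789 + 1086*(8/13)) + 3342471)*(1/7347211) = ((789 + 8688/13) + 3342471)*(1/7347211) = (18945/13 + 3342471)*(1/7347211) = (43471068/13)*(1/7347211) = 43471068/95513743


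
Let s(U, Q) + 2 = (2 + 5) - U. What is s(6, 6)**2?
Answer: 1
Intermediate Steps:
s(U, Q) = 5 - U (s(U, Q) = -2 + ((2 + 5) - U) = -2 + (7 - U) = 5 - U)
s(6, 6)**2 = (5 - 1*6)**2 = (5 - 6)**2 = (-1)**2 = 1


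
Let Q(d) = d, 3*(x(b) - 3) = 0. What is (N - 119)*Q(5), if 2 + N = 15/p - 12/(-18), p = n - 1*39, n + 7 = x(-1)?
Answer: -77840/129 ≈ -603.41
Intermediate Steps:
x(b) = 3 (x(b) = 3 + (1/3)*0 = 3 + 0 = 3)
n = -4 (n = -7 + 3 = -4)
p = -43 (p = -4 - 1*39 = -4 - 39 = -43)
N = -217/129 (N = -2 + (15/(-43) - 12/(-18)) = -2 + (15*(-1/43) - 12*(-1/18)) = -2 + (-15/43 + 2/3) = -2 + 41/129 = -217/129 ≈ -1.6822)
(N - 119)*Q(5) = (-217/129 - 119)*5 = -15568/129*5 = -77840/129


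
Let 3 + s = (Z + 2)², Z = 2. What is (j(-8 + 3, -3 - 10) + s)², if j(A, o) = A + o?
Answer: 25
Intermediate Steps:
s = 13 (s = -3 + (2 + 2)² = -3 + 4² = -3 + 16 = 13)
(j(-8 + 3, -3 - 10) + s)² = (((-8 + 3) + (-3 - 10)) + 13)² = ((-5 - 13) + 13)² = (-18 + 13)² = (-5)² = 25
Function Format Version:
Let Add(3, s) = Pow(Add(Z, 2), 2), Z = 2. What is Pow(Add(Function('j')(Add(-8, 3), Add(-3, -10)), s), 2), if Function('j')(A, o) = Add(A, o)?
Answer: 25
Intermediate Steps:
s = 13 (s = Add(-3, Pow(Add(2, 2), 2)) = Add(-3, Pow(4, 2)) = Add(-3, 16) = 13)
Pow(Add(Function('j')(Add(-8, 3), Add(-3, -10)), s), 2) = Pow(Add(Add(Add(-8, 3), Add(-3, -10)), 13), 2) = Pow(Add(Add(-5, -13), 13), 2) = Pow(Add(-18, 13), 2) = Pow(-5, 2) = 25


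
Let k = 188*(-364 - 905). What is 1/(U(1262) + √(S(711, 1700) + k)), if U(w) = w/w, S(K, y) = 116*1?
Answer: 1/238457 - 2*I*√59614/238457 ≈ 4.1936e-6 - 0.0020478*I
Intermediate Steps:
k = -238572 (k = 188*(-1269) = -238572)
S(K, y) = 116
U(w) = 1
1/(U(1262) + √(S(711, 1700) + k)) = 1/(1 + √(116 - 238572)) = 1/(1 + √(-238456)) = 1/(1 + 2*I*√59614)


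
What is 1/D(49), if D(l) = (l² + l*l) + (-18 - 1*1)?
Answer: 1/4783 ≈ 0.00020907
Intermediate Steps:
D(l) = -19 + 2*l² (D(l) = (l² + l²) + (-18 - 1) = 2*l² - 19 = -19 + 2*l²)
1/D(49) = 1/(-19 + 2*49²) = 1/(-19 + 2*2401) = 1/(-19 + 4802) = 1/4783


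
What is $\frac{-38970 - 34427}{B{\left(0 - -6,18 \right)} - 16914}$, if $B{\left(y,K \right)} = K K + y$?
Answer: $\frac{73397}{16584} \approx 4.4258$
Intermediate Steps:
$B{\left(y,K \right)} = y + K^{2}$ ($B{\left(y,K \right)} = K^{2} + y = y + K^{2}$)
$\frac{-38970 - 34427}{B{\left(0 - -6,18 \right)} - 16914} = \frac{-38970 - 34427}{\left(\left(0 - -6\right) + 18^{2}\right) - 16914} = - \frac{73397}{\left(\left(0 + 6\right) + 324\right) - 16914} = - \frac{73397}{\left(6 + 324\right) - 16914} = - \frac{73397}{330 - 16914} = - \frac{73397}{-16584} = \left(-73397\right) \left(- \frac{1}{16584}\right) = \frac{73397}{16584}$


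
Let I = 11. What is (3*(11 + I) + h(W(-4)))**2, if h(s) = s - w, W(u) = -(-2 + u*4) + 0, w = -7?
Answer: 8281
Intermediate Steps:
W(u) = 2 - 4*u (W(u) = -(-2 + 4*u) + 0 = (2 - 4*u) + 0 = 2 - 4*u)
h(s) = 7 + s (h(s) = s - 1*(-7) = s + 7 = 7 + s)
(3*(11 + I) + h(W(-4)))**2 = (3*(11 + 11) + (7 + (2 - 4*(-4))))**2 = (3*22 + (7 + (2 + 16)))**2 = (66 + (7 + 18))**2 = (66 + 25)**2 = 91**2 = 8281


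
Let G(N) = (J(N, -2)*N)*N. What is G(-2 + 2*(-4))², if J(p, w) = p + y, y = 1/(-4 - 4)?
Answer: 4100625/4 ≈ 1.0252e+6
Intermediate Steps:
y = -⅛ (y = 1/(-8) = -⅛ ≈ -0.12500)
J(p, w) = -⅛ + p (J(p, w) = p - ⅛ = -⅛ + p)
G(N) = N²*(-⅛ + N) (G(N) = ((-⅛ + N)*N)*N = (N*(-⅛ + N))*N = N²*(-⅛ + N))
G(-2 + 2*(-4))² = ((-2 + 2*(-4))²*(-⅛ + (-2 + 2*(-4))))² = ((-2 - 8)²*(-⅛ + (-2 - 8)))² = ((-10)²*(-⅛ - 10))² = (100*(-81/8))² = (-2025/2)² = 4100625/4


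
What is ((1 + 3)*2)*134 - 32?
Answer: 1040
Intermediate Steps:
((1 + 3)*2)*134 - 32 = (4*2)*134 - 32 = 8*134 - 32 = 1072 - 32 = 1040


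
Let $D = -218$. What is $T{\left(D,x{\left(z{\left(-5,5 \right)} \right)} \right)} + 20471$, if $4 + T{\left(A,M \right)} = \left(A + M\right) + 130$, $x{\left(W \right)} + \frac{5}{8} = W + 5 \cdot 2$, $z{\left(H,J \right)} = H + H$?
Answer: $\frac{163027}{8} \approx 20378.0$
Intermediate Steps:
$z{\left(H,J \right)} = 2 H$
$x{\left(W \right)} = \frac{75}{8} + W$ ($x{\left(W \right)} = - \frac{5}{8} + \left(W + 5 \cdot 2\right) = - \frac{5}{8} + \left(W + 10\right) = - \frac{5}{8} + \left(10 + W\right) = \frac{75}{8} + W$)
$T{\left(A,M \right)} = 126 + A + M$ ($T{\left(A,M \right)} = -4 + \left(\left(A + M\right) + 130\right) = -4 + \left(130 + A + M\right) = 126 + A + M$)
$T{\left(D,x{\left(z{\left(-5,5 \right)} \right)} \right)} + 20471 = \left(126 - 218 + \left(\frac{75}{8} + 2 \left(-5\right)\right)\right) + 20471 = \left(126 - 218 + \left(\frac{75}{8} - 10\right)\right) + 20471 = \left(126 - 218 - \frac{5}{8}\right) + 20471 = - \frac{741}{8} + 20471 = \frac{163027}{8}$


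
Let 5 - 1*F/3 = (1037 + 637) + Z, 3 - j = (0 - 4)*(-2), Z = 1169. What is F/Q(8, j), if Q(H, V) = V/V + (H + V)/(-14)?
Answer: -10836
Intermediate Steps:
j = -5 (j = 3 - (0 - 4)*(-2) = 3 - (-4)*(-2) = 3 - 1*8 = 3 - 8 = -5)
Q(H, V) = 1 - H/14 - V/14 (Q(H, V) = 1 + (H + V)*(-1/14) = 1 + (-H/14 - V/14) = 1 - H/14 - V/14)
F = -8514 (F = 15 - 3*((1037 + 637) + 1169) = 15 - 3*(1674 + 1169) = 15 - 3*2843 = 15 - 8529 = -8514)
F/Q(8, j) = -8514/(1 - 1/14*8 - 1/14*(-5)) = -8514/(1 - 4/7 + 5/14) = -8514/11/14 = -8514*14/11 = -10836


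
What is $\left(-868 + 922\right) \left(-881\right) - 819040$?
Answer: $-866614$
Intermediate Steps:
$\left(-868 + 922\right) \left(-881\right) - 819040 = 54 \left(-881\right) - 819040 = -47574 - 819040 = -866614$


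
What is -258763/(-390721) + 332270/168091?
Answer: 173320598103/65676683611 ≈ 2.6390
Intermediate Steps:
-258763/(-390721) + 332270/168091 = -258763*(-1/390721) + 332270*(1/168091) = 258763/390721 + 332270/168091 = 173320598103/65676683611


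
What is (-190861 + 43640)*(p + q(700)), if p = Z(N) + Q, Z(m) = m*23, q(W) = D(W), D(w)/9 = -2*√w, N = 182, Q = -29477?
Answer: 3723366311 + 26499780*√7 ≈ 3.7935e+9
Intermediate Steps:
D(w) = -18*√w (D(w) = 9*(-2*√w) = -18*√w)
q(W) = -18*√W
Z(m) = 23*m
p = -25291 (p = 23*182 - 29477 = 4186 - 29477 = -25291)
(-190861 + 43640)*(p + q(700)) = (-190861 + 43640)*(-25291 - 180*√7) = -147221*(-25291 - 180*√7) = 3723366311 + 26499780*√7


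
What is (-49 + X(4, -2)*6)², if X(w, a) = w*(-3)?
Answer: 14641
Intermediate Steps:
X(w, a) = -3*w
(-49 + X(4, -2)*6)² = (-49 - 3*4*6)² = (-49 - 12*6)² = (-49 - 72)² = (-121)² = 14641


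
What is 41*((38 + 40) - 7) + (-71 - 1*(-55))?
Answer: 2895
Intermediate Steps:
41*((38 + 40) - 7) + (-71 - 1*(-55)) = 41*(78 - 7) + (-71 + 55) = 41*71 - 16 = 2911 - 16 = 2895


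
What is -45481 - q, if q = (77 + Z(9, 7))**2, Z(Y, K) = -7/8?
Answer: -3281665/64 ≈ -51276.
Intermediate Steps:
Z(Y, K) = -7/8 (Z(Y, K) = -7*1/8 = -7/8)
q = 370881/64 (q = (77 - 7/8)**2 = (609/8)**2 = 370881/64 ≈ 5795.0)
-45481 - q = -45481 - 1*370881/64 = -45481 - 370881/64 = -3281665/64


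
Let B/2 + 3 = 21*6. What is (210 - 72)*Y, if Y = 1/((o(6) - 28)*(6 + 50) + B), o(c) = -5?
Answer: -23/267 ≈ -0.086142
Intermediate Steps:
B = 246 (B = -6 + 2*(21*6) = -6 + 2*126 = -6 + 252 = 246)
Y = -1/1602 (Y = 1/((-5 - 28)*(6 + 50) + 246) = 1/(-33*56 + 246) = 1/(-1848 + 246) = 1/(-1602) = -1/1602 ≈ -0.00062422)
(210 - 72)*Y = (210 - 72)*(-1/1602) = 138*(-1/1602) = -23/267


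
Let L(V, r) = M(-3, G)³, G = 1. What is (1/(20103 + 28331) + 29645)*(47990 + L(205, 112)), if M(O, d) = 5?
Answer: 69084764670065/48434 ≈ 1.4264e+9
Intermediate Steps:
L(V, r) = 125 (L(V, r) = 5³ = 125)
(1/(20103 + 28331) + 29645)*(47990 + L(205, 112)) = (1/(20103 + 28331) + 29645)*(47990 + 125) = (1/48434 + 29645)*48115 = (1435825931/48434)*48115 = 69084764670065/48434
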